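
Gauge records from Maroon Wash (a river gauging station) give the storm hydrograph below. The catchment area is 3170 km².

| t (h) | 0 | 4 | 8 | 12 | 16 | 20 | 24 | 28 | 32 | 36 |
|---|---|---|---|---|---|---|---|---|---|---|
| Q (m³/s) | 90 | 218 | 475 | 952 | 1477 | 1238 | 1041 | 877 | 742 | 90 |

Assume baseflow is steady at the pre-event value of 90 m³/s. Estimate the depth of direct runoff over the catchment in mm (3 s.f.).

d ≈ 28.6 mm

Direct runoff: 0.0, 128.0, 385.0, 862.0, 1387.0, 1148.0, 951.0, 787.0, 652.0, 0.0 m³/s; ΣQ_DR = 6300 m³/s.
V = ΣQ_DR · Δt = 6300 × 14400 s = 9.072 × 10^7 m³.
Over A = 3170 km², depth = V / A = 28.6 mm.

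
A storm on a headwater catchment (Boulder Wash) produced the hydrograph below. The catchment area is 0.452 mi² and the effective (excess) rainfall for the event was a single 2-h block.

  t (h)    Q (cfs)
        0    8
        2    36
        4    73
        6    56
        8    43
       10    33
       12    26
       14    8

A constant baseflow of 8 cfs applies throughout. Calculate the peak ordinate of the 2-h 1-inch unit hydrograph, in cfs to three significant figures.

U_p ≈ 43.3 cfs

Direct runoff: 0.0, 28.0, 65.0, 48.0, 35.0, 25.0, 18.0, 0.0 cfs; ΣQ_DR = 219.0 cfs, peak = 65.0 cfs.
Runoff depth d = ΣQ_DR·Δt / A = 219.0 × 7200 / (0.452 mi²) = 1.502 in.
The 1-inch UH is the DRH scaled by (1 in)/d, so U_p = 65.0 × 1/1.502 = 43.3 cfs.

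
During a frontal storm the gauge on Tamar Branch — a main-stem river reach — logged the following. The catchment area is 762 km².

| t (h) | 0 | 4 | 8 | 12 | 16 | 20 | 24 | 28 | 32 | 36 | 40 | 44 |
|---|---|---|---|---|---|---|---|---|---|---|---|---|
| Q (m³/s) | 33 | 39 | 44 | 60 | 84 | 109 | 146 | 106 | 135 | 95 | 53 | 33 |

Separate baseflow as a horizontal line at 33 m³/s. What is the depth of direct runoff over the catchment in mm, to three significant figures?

d ≈ 10.2 mm

Direct runoff: 0.0, 6.0, 11.0, 27.0, 51.0, 76.0, 113.0, 73.0, 102.0, 62.0, 20.0, 0.0 m³/s; ΣQ_DR = 541.0 m³/s.
V = ΣQ_DR · Δt = 541.0 × 14400 s = 7.790 × 10^6 m³.
Over A = 762 km², depth = V / A = 10.2 mm.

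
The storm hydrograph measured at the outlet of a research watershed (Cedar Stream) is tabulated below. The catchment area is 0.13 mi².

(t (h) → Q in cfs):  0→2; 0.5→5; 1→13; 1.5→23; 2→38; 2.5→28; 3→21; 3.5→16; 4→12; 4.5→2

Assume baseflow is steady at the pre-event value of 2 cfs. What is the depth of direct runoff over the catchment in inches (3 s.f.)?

Direct runoff: 0.0, 3.0, 11.0, 21.0, 36.0, 26.0, 19.0, 14.0, 10.0, 0.0 cfs; ΣQ_DR = 140.0 cfs.
V = ΣQ_DR · Δt = 140.0 × 1800 s = 2.520 × 10^5 ft³.
Over A = 0.13 mi², depth = V / A = 0.834 in.

d ≈ 0.834 in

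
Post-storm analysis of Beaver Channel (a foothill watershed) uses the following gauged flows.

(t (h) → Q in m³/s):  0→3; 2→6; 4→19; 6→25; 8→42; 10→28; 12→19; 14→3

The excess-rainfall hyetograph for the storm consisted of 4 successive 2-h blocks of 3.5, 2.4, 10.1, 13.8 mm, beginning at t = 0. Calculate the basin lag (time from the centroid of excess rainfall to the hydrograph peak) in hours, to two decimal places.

t_L ≈ 2.70 h

Centroid of excess rainfall: t_c = Σ P_i·t̄_i / ΣP_i = 5.2953 h (block centres at 1, 3, 5, 7 h).
Hydrograph peak occurs at t = 8 h, so basin lag t_L = 8 − 5.2953 = 2.70 h.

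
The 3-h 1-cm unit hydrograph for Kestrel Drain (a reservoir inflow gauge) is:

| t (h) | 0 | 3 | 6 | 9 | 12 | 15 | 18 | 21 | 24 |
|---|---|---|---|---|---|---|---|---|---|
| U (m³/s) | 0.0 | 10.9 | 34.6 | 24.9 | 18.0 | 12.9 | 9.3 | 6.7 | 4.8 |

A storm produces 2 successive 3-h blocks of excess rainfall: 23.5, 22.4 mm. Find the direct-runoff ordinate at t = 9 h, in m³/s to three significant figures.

By discrete convolution, Q_j = Σ (P_i / 10 mm) · U_{j−i}.
At t = 9 h (j=3): Q = (23.5/10)·24.9 + (22.4/10)·34.6 = 136 m³/s.

Q ≈ 136 m³/s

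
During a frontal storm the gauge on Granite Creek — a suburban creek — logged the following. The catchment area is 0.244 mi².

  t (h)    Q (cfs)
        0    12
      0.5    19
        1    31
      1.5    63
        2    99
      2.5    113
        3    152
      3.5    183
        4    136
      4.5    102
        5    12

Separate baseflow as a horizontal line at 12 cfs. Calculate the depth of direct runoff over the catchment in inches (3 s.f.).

d ≈ 2.51 in

Direct runoff: 0.0, 7.0, 19.0, 51.0, 87.0, 101.0, 140.0, 171.0, 124.0, 90.0, 0.0 cfs; ΣQ_DR = 790.0 cfs.
V = ΣQ_DR · Δt = 790.0 × 1800 s = 1.422 × 10^6 ft³.
Over A = 0.244 mi², depth = V / A = 2.51 in.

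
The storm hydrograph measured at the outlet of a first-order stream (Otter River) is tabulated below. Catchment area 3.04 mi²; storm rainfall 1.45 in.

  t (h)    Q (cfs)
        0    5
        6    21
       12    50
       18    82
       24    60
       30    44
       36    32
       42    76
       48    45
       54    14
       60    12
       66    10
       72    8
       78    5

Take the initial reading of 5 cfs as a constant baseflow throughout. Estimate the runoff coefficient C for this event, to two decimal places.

C ≈ 0.83

ΣQ_DR = 394.0 cfs; V = ΣQ_DR·Δt = 8.510 × 10^6 ft³.
Runoff depth d = V / A = 1.205 in.
C = d / P = 1.205 / 1.45 = 0.83.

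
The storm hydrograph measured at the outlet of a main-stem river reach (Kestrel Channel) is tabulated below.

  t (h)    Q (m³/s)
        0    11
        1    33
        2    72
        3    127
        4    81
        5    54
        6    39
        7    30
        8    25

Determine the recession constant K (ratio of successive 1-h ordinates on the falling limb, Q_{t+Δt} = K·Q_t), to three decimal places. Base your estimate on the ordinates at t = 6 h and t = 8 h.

Using the recession-limb readings at t = 6 h and t = 8 h: Q falls from 39 to 25 m³/s over 2 intervals.
K = (Q₂/Q₁)^(1/2) = (25/39)^(1/2) = 0.801.

K ≈ 0.801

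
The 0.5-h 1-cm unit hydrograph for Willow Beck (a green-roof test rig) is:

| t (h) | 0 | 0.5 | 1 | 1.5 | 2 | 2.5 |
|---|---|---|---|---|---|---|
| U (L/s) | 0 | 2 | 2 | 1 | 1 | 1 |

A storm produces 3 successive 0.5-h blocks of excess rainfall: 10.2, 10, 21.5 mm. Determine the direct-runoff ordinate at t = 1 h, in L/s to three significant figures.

By discrete convolution, Q_j = Σ (P_i / 10 mm) · U_{j−i}.
At t = 1 h (j=2): Q = (10.2/10)·2 + (10/10)·2 + (21.5/10)·0 = 4.04 L/s.

Q ≈ 4.04 L/s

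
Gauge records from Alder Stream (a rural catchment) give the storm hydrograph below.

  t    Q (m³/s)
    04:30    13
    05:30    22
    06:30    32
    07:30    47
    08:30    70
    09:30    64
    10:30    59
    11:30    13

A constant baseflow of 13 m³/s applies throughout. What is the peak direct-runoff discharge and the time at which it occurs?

Subtracting baseflow gives direct-runoff ordinates: 0.0, 9.0, 19.0, 34.0, 57.0, 51.0, 46.0, 0.0 m³/s.
The maximum is 57.0 m³/s, occurring at the reading for t = 08:30.

Q_p = 57.0 m³/s at t = 08:30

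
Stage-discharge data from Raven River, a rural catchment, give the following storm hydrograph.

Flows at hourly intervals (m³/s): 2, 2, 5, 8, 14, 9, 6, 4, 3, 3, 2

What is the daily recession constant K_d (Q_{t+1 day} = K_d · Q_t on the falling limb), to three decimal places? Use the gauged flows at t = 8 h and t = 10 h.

K_d ≈ 0.008

Between t = 8 h and t = 10 h the flow falls from 3 to 2 m³/s over 2×1 h = 2 h.
Per-interval ratio K = (2/3)^(1/2) = 0.8165; K_d = K^(24/1) = 0.008.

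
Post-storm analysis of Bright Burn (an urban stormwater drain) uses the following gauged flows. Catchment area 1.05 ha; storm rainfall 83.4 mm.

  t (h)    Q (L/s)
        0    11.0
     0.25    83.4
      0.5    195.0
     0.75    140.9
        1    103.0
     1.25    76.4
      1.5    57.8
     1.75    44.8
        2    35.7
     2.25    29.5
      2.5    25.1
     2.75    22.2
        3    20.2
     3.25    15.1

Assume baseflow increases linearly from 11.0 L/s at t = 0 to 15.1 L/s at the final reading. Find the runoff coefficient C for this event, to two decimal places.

C ≈ 0.70

ΣQ_DR = 677.4 L/s; V = ΣQ_DR·Δt = 6.097 × 10^5 L.
Runoff depth d = V / A = 58.06 mm.
C = d / P = 58.06 / 83.4 = 0.70.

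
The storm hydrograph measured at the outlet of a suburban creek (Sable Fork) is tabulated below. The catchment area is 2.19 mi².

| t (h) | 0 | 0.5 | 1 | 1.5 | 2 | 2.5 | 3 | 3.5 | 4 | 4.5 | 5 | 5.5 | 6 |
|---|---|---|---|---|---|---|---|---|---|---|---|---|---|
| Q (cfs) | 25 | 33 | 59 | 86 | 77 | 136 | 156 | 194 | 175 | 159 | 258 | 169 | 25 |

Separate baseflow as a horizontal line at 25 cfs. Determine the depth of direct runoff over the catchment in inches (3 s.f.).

Direct runoff: 0.0, 8.0, 34.0, 61.0, 52.0, 111.0, 131.0, 169.0, 150.0, 134.0, 233.0, 144.0, 0.0 cfs; ΣQ_DR = 1227 cfs.
V = ΣQ_DR · Δt = 1227 × 1800 s = 2.209 × 10^6 ft³.
Over A = 2.19 mi², depth = V / A = 0.434 in.

d ≈ 0.434 in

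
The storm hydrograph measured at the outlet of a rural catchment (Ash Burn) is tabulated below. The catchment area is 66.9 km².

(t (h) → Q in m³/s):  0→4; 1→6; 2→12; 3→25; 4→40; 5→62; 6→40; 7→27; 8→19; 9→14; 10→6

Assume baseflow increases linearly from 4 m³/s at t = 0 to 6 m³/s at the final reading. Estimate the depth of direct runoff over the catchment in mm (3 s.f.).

Direct runoff: 0.00, 1.80, 7.60, 20.40, 35.20, 57.00, 34.80, 21.60, 13.40, 8.20, 0.00 m³/s; ΣQ_DR = 200.0 m³/s.
V = ΣQ_DR · Δt = 200.0 × 3600 s = 7.200 × 10^5 m³.
Over A = 66.9 km², depth = V / A = 10.8 mm.

d ≈ 10.8 mm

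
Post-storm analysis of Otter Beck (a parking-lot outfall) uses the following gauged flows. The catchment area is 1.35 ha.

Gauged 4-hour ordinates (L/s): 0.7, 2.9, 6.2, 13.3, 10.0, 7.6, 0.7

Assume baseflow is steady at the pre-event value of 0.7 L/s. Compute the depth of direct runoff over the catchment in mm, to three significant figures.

d ≈ 38.9 mm

Direct runoff: 0.0, 2.2, 5.5, 12.6, 9.3, 6.9, 0.0 L/s; ΣQ_DR = 36.50 L/s.
V = ΣQ_DR · Δt = 36.50 × 14400 s = 5.256 × 10^5 L.
Over A = 1.35 ha, depth = V / A = 38.9 mm.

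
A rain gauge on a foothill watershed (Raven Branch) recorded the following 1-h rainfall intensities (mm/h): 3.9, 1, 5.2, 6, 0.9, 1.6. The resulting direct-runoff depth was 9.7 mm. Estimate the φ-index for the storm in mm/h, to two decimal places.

φ ≈ 1.80 mm/h

Only the 3 blocks with intensity above φ contribute runoff: 3.9, 5.2, 6 mm/h.
Σ(I−φ)·Δt = d  ⇒  (3.9+5.2+6 − 3φ)·1 = 9.7
φ = (15.10 − 9.7/1) / 3 = 1.80 mm/h.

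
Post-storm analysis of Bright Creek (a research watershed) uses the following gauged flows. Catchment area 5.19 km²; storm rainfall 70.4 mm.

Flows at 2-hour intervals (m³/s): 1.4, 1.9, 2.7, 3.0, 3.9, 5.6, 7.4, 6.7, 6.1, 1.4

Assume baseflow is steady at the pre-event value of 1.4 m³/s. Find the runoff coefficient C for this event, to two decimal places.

C ≈ 0.51

ΣQ_DR = 26.10 m³/s; V = ΣQ_DR·Δt = 1.879 × 10^5 m³.
Runoff depth d = V / A = 36.21 mm.
C = d / P = 36.21 / 70.4 = 0.51.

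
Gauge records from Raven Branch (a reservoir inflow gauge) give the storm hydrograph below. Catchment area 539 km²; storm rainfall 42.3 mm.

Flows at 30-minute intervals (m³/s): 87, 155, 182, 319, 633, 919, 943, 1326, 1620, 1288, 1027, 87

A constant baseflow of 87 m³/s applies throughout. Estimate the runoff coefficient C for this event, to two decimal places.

C ≈ 0.60

ΣQ_DR = 7542 m³/s; V = ΣQ_DR·Δt = 1.358 × 10^7 m³.
Runoff depth d = V / A = 25.19 mm.
C = d / P = 25.19 / 42.3 = 0.60.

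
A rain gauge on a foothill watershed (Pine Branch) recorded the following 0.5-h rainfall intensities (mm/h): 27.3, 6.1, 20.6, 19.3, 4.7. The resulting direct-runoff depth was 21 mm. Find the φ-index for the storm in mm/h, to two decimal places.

φ ≈ 8.40 mm/h

Only the 3 blocks with intensity above φ contribute runoff: 27.3, 20.6, 19.3 mm/h.
Σ(I−φ)·Δt = d  ⇒  (27.3+20.6+19.3 − 3φ)·0.5 = 21
φ = (67.20 − 21/0.5) / 3 = 8.40 mm/h.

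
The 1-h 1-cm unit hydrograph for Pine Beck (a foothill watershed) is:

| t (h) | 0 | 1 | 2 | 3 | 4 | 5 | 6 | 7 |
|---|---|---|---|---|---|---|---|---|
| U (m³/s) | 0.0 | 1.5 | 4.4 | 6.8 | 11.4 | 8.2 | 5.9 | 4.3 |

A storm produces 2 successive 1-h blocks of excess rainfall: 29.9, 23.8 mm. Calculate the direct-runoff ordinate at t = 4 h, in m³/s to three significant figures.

Q ≈ 50.3 m³/s

By discrete convolution, Q_j = Σ (P_i / 10 mm) · U_{j−i}.
At t = 4 h (j=4): Q = (29.9/10)·11.4 + (23.8/10)·6.8 = 50.3 m³/s.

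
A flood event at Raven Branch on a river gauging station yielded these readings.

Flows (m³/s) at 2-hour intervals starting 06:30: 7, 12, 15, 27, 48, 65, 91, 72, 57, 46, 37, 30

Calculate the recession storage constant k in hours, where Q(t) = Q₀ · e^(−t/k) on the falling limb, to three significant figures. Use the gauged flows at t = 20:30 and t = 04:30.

On the falling limb, Q drops from 72 to 30 m³/s between t = 20:30 and t = 04:30 (Δt = 8 h).
k = −Δt / ln(Q₂/Q₁) = −8 / ln(30/72) = 9.14 h.

k ≈ 9.14 h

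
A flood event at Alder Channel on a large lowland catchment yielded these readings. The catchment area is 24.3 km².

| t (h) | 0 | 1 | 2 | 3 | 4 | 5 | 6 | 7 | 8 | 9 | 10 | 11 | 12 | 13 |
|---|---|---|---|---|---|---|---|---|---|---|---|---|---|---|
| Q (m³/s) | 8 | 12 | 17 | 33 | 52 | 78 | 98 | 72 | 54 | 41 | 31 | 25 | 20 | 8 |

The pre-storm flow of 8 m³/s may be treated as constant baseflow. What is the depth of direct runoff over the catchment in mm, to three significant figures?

d ≈ 64.7 mm

Direct runoff: 0.0, 4.0, 9.0, 25.0, 44.0, 70.0, 90.0, 64.0, 46.0, 33.0, 23.0, 17.0, 12.0, 0.0 m³/s; ΣQ_DR = 437.0 m³/s.
V = ΣQ_DR · Δt = 437.0 × 3600 s = 1.573 × 10^6 m³.
Over A = 24.3 km², depth = V / A = 64.7 mm.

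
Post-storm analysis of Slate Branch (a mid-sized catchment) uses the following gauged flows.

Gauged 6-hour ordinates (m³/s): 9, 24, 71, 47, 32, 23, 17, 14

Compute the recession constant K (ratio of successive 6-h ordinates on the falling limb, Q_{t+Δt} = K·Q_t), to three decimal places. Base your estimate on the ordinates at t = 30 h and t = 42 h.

Using the recession-limb readings at t = 30 h and t = 42 h: Q falls from 23 to 14 m³/s over 2 intervals.
K = (Q₂/Q₁)^(1/2) = (14/23)^(1/2) = 0.780.

K ≈ 0.780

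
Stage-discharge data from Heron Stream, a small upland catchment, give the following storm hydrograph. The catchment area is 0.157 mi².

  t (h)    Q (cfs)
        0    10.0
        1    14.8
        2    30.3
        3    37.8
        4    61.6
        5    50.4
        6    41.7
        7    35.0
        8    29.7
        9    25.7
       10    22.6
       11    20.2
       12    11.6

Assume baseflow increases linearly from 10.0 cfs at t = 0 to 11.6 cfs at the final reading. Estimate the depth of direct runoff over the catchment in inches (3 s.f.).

Direct runoff: 0.00, 4.67, 20.03, 27.40, 51.07, 39.73, 30.90, 24.07, 18.63, 14.50, 11.27, 8.73, 0.00 cfs; ΣQ_DR = 251.0 cfs.
V = ΣQ_DR · Δt = 251.0 × 3600 s = 9.036 × 10^5 ft³.
Over A = 0.157 mi², depth = V / A = 2.48 in.

d ≈ 2.48 in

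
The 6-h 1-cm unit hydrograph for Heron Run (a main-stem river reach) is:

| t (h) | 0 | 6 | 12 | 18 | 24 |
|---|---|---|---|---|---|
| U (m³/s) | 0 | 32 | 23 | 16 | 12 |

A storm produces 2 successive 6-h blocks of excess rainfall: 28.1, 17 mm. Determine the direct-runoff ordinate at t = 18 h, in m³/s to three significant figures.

By discrete convolution, Q_j = Σ (P_i / 10 mm) · U_{j−i}.
At t = 18 h (j=3): Q = (28.1/10)·16 + (17/10)·23 = 84.1 m³/s.

Q ≈ 84.1 m³/s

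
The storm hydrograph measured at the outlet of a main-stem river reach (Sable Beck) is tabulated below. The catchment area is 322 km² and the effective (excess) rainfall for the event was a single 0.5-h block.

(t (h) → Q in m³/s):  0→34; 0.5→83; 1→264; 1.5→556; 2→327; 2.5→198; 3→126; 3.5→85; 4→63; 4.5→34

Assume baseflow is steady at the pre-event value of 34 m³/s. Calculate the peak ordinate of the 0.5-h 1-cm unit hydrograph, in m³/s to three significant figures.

U_p ≈ 653 m³/s

Direct runoff: 0.0, 49.0, 230.0, 522.0, 293.0, 164.0, 92.0, 51.0, 29.0, 0.0 m³/s; ΣQ_DR = 1430 m³/s, peak = 522.0 m³/s.
Runoff depth d = ΣQ_DR·Δt / A = 1430 × 1800 / (322 km²) = 7.994 mm.
The 1-cm UH is the DRH scaled by (10 mm)/d, so U_p = 522.0 × 10/7.994 = 653 m³/s.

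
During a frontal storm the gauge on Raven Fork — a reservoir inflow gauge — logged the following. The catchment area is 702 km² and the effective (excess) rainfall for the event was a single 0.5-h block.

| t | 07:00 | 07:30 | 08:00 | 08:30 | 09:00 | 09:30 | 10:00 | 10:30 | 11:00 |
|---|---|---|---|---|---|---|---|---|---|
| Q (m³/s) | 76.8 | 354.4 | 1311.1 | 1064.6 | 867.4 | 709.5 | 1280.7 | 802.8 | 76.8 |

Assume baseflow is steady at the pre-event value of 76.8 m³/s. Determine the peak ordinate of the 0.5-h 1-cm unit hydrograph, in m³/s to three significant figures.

U_p ≈ 822 m³/s

Direct runoff: 0.0, 277.6, 1234.3, 987.8, 790.6, 632.7, 1203.9, 726.0, 0.0 m³/s; ΣQ_DR = 5853 m³/s, peak = 1234.3 m³/s.
Runoff depth d = ΣQ_DR·Δt / A = 5853 × 1800 / (702 km²) = 15.01 mm.
The 1-cm UH is the DRH scaled by (10 mm)/d, so U_p = 1234.3 × 10/15.01 = 822 m³/s.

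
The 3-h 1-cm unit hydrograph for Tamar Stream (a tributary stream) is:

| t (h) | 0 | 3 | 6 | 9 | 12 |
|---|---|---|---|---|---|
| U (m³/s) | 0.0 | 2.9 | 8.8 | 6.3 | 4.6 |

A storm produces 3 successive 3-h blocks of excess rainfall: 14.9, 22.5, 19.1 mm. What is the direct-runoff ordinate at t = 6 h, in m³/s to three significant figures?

Q ≈ 19.6 m³/s

By discrete convolution, Q_j = Σ (P_i / 10 mm) · U_{j−i}.
At t = 6 h (j=2): Q = (14.9/10)·8.8 + (22.5/10)·2.9 + (19.1/10)·0.0 = 19.6 m³/s.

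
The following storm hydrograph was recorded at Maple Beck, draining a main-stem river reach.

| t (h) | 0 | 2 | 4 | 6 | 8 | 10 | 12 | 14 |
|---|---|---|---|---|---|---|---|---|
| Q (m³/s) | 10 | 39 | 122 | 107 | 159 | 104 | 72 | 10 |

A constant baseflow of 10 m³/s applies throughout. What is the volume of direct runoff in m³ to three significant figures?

V ≈ 3.91 × 10^6 m³

Direct-runoff ordinates (Q − Q_b): 0.0, 29.0, 112.0, 97.0, 149.0, 94.0, 62.0, 0.0 m³/s.
ΣQ_DR = 543.0 m³/s.
With Δt = 2 h = 7200 s, V = ΣQ_DR · Δt = 543.0 × 7200 = 3.91 × 10^6 m³.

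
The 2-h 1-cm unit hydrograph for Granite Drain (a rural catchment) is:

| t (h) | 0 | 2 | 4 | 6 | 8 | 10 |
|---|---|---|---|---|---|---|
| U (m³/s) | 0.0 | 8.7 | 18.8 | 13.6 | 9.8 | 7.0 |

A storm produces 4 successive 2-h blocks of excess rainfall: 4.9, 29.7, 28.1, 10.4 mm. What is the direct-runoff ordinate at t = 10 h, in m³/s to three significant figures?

By discrete convolution, Q_j = Σ (P_i / 10 mm) · U_{j−i}.
At t = 10 h (j=5): Q = (4.9/10)·7.0 + (29.7/10)·9.8 + (28.1/10)·13.6 + (10.4/10)·18.8 = 90.3 m³/s.

Q ≈ 90.3 m³/s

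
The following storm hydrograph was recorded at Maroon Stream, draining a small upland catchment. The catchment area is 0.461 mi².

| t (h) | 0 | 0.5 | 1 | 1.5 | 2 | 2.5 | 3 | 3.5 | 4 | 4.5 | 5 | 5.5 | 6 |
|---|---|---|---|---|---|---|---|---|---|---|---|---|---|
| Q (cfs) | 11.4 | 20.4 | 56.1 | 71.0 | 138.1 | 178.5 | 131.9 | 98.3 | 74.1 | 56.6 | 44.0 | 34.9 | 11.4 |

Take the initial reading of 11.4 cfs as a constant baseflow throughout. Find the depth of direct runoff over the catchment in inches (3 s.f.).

d ≈ 1.31 in

Direct runoff: 0.0, 9.0, 44.7, 59.6, 126.7, 167.1, 120.5, 86.9, 62.7, 45.2, 32.6, 23.5, 0.0 cfs; ΣQ_DR = 778.5 cfs.
V = ΣQ_DR · Δt = 778.5 × 1800 s = 1.401 × 10^6 ft³.
Over A = 0.461 mi², depth = V / A = 1.31 in.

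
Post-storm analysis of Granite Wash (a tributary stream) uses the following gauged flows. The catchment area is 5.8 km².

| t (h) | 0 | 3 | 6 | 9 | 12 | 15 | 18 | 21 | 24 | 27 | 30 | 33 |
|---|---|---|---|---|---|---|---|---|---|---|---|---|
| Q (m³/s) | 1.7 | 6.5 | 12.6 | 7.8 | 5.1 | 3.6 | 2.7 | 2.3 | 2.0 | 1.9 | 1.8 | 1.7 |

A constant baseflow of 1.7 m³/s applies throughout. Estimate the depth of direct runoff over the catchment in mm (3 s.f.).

d ≈ 54.6 mm

Direct runoff: 0.0, 4.8, 10.9, 6.1, 3.4, 1.9, 1.0, 0.6, 0.3, 0.2, 0.1, 0.0 m³/s; ΣQ_DR = 29.30 m³/s.
V = ΣQ_DR · Δt = 29.30 × 10800 s = 3.164 × 10^5 m³.
Over A = 5.8 km², depth = V / A = 54.6 mm.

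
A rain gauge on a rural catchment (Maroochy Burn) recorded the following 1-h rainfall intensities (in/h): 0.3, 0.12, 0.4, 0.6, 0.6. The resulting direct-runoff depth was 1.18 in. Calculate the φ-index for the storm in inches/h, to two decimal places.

Only the 4 blocks with intensity above φ contribute runoff: 0.3, 0.4, 0.6, 0.6 in/h.
Σ(I−φ)·Δt = d  ⇒  (0.3+0.4+0.6+0.6 − 4φ)·1 = 1.18
φ = (1.900 − 1.18/1) / 4 = 0.18 in/h.

φ ≈ 0.18 in/h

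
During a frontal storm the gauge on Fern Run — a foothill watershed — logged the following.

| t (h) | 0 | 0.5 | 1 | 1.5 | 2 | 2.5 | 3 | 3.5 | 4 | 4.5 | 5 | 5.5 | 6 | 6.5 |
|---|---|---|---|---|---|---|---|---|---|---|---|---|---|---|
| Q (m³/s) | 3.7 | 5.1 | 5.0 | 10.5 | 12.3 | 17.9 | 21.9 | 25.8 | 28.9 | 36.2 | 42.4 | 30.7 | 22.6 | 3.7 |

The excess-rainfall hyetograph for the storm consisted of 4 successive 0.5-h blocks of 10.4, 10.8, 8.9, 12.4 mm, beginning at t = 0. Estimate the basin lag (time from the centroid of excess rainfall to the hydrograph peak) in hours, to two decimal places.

Centroid of excess rainfall: t_c = Σ P_i·t̄_i / ΣP_i = 1.0241 h (block centres at 0.25, 0.75, 1.25, 1.75 h).
Hydrograph peak occurs at t = 5 h, so basin lag t_L = 5 − 1.0241 = 3.98 h.

t_L ≈ 3.98 h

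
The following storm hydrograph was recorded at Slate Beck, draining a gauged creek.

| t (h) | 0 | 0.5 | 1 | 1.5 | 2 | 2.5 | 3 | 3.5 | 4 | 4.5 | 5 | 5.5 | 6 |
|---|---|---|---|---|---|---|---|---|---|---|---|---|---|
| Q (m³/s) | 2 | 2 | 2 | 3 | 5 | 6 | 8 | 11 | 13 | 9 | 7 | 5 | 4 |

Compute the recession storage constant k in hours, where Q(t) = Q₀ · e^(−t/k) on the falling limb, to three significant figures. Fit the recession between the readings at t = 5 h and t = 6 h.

k ≈ 1.79 h

On the falling limb, Q drops from 7 to 4 m³/s between t = 5 h and t = 6 h (Δt = 1 h).
k = −Δt / ln(Q₂/Q₁) = −1 / ln(4/7) = 1.79 h.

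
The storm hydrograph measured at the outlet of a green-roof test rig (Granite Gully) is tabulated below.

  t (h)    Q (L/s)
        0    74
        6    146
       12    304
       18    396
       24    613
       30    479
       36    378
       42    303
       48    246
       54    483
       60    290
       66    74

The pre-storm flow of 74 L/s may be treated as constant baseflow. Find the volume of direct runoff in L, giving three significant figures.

Direct-runoff ordinates (Q − Q_b): 0.0, 72.0, 230.0, 322.0, 539.0, 405.0, 304.0, 229.0, 172.0, 409.0, 216.0, 0.0 L/s.
ΣQ_DR = 2898 L/s.
With Δt = 6 h = 21600 s, V = ΣQ_DR · Δt = 2898 × 21600 = 6.26 × 10^7 L.

V ≈ 6.26 × 10^7 L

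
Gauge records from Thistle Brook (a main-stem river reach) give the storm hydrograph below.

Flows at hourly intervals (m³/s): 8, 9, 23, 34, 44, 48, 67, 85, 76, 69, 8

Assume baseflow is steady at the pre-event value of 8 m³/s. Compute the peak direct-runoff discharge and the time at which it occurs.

Q_p = 77.0 m³/s at t = 7 h

Subtracting baseflow gives direct-runoff ordinates: 0.0, 1.0, 15.0, 26.0, 36.0, 40.0, 59.0, 77.0, 68.0, 61.0, 0.0 m³/s.
The maximum is 77.0 m³/s, occurring at the reading for t = 7 h.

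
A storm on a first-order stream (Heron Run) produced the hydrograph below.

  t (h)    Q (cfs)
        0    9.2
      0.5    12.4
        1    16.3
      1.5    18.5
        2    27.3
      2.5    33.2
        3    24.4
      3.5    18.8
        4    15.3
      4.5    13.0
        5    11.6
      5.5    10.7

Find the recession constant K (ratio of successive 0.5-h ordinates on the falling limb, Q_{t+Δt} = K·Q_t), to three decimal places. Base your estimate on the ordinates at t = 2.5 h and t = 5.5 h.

K ≈ 0.828

Using the recession-limb readings at t = 2.5 h and t = 5.5 h: Q falls from 33.2 to 10.7 cfs over 6 intervals.
K = (Q₂/Q₁)^(1/6) = (10.7/33.2)^(1/6) = 0.828.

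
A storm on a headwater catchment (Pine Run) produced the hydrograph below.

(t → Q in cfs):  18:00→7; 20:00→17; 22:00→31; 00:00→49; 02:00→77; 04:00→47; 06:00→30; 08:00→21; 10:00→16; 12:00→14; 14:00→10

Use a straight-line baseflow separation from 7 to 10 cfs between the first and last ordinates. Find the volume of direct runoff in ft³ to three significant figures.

V ≈ 1.62 × 10^6 ft³

Direct-runoff ordinates (Q − Q_b): 0.00, 9.70, 23.40, 41.10, 68.80, 38.50, 21.20, 11.90, 6.60, 4.30, 0.00 cfs.
ΣQ_DR = 225.5 cfs.
With Δt = 2 h = 7200 s, V = ΣQ_DR · Δt = 225.5 × 7200 = 1.62 × 10^6 ft³.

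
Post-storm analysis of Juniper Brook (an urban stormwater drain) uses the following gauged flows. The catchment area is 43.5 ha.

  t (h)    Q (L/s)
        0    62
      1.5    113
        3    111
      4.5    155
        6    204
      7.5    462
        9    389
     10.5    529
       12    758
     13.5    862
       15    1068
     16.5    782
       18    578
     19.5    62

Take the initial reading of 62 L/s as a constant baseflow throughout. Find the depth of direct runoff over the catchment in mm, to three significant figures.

d ≈ 65.4 mm

Direct runoff: 0.0, 51.0, 49.0, 93.0, 142.0, 400.0, 327.0, 467.0, 696.0, 800.0, 1006.0, 720.0, 516.0, 0.0 L/s; ΣQ_DR = 5267 L/s.
V = ΣQ_DR · Δt = 5267 × 5400 s = 2.844 × 10^7 L.
Over A = 43.5 ha, depth = V / A = 65.4 mm.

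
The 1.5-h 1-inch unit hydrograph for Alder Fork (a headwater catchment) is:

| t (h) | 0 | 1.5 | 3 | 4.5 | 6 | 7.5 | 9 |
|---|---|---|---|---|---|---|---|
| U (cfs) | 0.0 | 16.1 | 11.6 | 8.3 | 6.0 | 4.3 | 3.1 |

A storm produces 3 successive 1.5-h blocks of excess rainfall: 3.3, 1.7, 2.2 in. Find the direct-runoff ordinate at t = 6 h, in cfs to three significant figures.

Q ≈ 59.4 cfs

By discrete convolution, Q_j = Σ (P_i / 1 in) · U_{j−i}.
At t = 6 h (j=4): Q = (3.3/1)·6.0 + (1.7/1)·8.3 + (2.2/1)·11.6 = 59.4 cfs.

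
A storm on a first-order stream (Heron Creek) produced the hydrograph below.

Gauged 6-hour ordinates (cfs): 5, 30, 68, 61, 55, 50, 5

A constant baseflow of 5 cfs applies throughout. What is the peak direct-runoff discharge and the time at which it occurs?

Subtracting baseflow gives direct-runoff ordinates: 0.0, 25.0, 63.0, 56.0, 50.0, 45.0, 0.0 cfs.
The maximum is 63.0 cfs, occurring at the reading for t = 12 h.

Q_p = 63.0 cfs at t = 12 h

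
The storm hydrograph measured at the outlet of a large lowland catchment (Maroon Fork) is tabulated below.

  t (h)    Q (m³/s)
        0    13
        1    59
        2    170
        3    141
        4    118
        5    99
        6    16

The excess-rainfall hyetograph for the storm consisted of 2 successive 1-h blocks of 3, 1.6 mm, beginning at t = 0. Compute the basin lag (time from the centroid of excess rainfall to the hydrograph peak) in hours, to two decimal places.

Centroid of excess rainfall: t_c = Σ P_i·t̄_i / ΣP_i = 0.8478 h (block centres at 0.5, 1.5 h).
Hydrograph peak occurs at t = 2 h, so basin lag t_L = 2 − 0.8478 = 1.15 h.

t_L ≈ 1.15 h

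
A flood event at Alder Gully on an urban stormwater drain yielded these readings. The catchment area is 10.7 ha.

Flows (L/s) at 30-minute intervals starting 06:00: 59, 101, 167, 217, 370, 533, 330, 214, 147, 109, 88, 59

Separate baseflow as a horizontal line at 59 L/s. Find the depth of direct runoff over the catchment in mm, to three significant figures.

d ≈ 28.4 mm

Direct runoff: 0.0, 42.0, 108.0, 158.0, 311.0, 474.0, 271.0, 155.0, 88.0, 50.0, 29.0, 0.0 L/s; ΣQ_DR = 1686 L/s.
V = ΣQ_DR · Δt = 1686 × 1800 s = 3.035 × 10^6 L.
Over A = 10.7 ha, depth = V / A = 28.4 mm.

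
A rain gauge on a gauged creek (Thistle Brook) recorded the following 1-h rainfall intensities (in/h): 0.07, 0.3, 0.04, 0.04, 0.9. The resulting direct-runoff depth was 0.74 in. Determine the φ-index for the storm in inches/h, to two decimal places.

φ ≈ 0.23 in/h

Only the 2 blocks with intensity above φ contribute runoff: 0.3, 0.9 in/h.
Σ(I−φ)·Δt = d  ⇒  (0.3+0.9 − 2φ)·1 = 0.74
φ = (1.200 − 0.74/1) / 2 = 0.23 in/h.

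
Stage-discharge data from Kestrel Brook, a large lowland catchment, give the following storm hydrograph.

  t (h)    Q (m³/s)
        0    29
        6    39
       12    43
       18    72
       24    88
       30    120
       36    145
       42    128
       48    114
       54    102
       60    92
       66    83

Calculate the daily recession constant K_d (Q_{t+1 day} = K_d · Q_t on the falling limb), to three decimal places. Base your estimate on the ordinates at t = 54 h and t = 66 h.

K_d ≈ 0.662

Between t = 54 h and t = 66 h the flow falls from 102 to 83 m³/s over 2×6 h = 12 h.
Per-interval ratio K = (83/102)^(1/2) = 0.9021; K_d = K^(24/6) = 0.662.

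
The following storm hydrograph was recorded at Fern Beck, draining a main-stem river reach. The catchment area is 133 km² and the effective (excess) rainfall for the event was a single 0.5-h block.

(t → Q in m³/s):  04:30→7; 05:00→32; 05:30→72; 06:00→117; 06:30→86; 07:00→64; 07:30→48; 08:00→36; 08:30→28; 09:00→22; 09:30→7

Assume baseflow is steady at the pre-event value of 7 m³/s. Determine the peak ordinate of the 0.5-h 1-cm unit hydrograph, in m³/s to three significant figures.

Direct runoff: 0.0, 25.0, 65.0, 110.0, 79.0, 57.0, 41.0, 29.0, 21.0, 15.0, 0.0 m³/s; ΣQ_DR = 442.0 m³/s, peak = 110.0 m³/s.
Runoff depth d = ΣQ_DR·Δt / A = 442.0 × 1800 / (133 km²) = 5.982 mm.
The 1-cm UH is the DRH scaled by (10 mm)/d, so U_p = 110.0 × 10/5.982 = 184 m³/s.

U_p ≈ 184 m³/s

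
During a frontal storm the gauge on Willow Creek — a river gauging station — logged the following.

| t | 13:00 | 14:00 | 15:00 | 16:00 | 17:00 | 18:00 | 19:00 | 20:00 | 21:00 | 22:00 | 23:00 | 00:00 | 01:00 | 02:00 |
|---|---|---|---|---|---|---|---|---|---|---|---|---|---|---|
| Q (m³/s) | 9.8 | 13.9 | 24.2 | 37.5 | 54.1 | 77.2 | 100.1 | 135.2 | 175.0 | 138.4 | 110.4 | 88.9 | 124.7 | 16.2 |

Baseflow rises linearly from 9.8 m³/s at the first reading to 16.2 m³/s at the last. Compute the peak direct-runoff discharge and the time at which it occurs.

Q_p = 161.26 m³/s at t = 21:00

Subtracting baseflow gives direct-runoff ordinates: 0.00, 3.61, 13.42, 26.22, 42.33, 64.94, 87.35, 121.95, 161.26, 124.17, 95.68, 73.68, 108.99, 0.00 m³/s.
The maximum is 161.26 m³/s, occurring at the reading for t = 21:00.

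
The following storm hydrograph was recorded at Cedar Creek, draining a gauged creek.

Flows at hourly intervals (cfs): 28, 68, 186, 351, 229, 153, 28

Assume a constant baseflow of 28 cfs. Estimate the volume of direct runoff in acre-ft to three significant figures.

V ≈ 70.0 acre-ft

Direct-runoff ordinates (Q − Q_b): 0.0, 40.0, 158.0, 323.0, 201.0, 125.0, 0.0 cfs.
ΣQ_DR = 847.0 cfs.
With Δt = 1 h = 3600 s, V = ΣQ_DR · Δt = 847.0 × 3600 = 3.05 × 10^6 ft³ = 70.0 acre-ft.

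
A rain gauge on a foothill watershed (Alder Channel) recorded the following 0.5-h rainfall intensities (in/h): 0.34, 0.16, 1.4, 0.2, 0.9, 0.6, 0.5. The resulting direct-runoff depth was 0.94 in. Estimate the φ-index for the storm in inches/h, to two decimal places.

Only the 4 blocks with intensity above φ contribute runoff: 1.4, 0.9, 0.6, 0.5 in/h.
Σ(I−φ)·Δt = d  ⇒  (1.4+0.9+0.6+0.5 − 4φ)·0.5 = 0.94
φ = (3.400 − 0.94/0.5) / 4 = 0.38 in/h.

φ ≈ 0.38 in/h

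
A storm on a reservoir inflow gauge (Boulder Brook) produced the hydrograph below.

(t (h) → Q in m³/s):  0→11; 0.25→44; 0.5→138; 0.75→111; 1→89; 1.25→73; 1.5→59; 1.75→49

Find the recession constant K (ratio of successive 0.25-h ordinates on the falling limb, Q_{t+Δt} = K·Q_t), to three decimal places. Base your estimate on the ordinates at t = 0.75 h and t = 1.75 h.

Using the recession-limb readings at t = 0.75 h and t = 1.75 h: Q falls from 111 to 49 m³/s over 4 intervals.
K = (Q₂/Q₁)^(1/4) = (49/111)^(1/4) = 0.815.

K ≈ 0.815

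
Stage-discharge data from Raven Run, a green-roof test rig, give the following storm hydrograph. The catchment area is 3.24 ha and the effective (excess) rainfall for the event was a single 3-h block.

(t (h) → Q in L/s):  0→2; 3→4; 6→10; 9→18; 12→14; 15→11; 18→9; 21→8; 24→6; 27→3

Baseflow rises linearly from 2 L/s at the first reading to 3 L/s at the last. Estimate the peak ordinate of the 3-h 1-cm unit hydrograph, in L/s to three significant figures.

Direct runoff: 0.00, 1.89, 7.78, 15.67, 11.56, 8.44, 6.33, 5.22, 3.11, 0.00 L/s; ΣQ_DR = 60.00 L/s, peak = 15.67 L/s.
Runoff depth d = ΣQ_DR·Δt / A = 60.00 × 10800 / (3.24 ha) = 20.00 mm.
The 1-cm UH is the DRH scaled by (10 mm)/d, so U_p = 15.67 × 10/20.00 = 7.83 L/s.

U_p ≈ 7.83 L/s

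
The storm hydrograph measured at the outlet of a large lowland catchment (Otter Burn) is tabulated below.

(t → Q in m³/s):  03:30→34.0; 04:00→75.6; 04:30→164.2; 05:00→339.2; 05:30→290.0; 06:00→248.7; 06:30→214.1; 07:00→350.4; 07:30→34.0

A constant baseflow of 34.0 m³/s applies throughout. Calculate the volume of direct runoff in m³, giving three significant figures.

V ≈ 2.60 × 10^6 m³

Direct-runoff ordinates (Q − Q_b): 0.0, 41.6, 130.2, 305.2, 256.0, 214.7, 180.1, 316.4, 0.0 m³/s.
ΣQ_DR = 1444 m³/s.
With Δt = 0.5 h = 1800 s, V = ΣQ_DR · Δt = 1444 × 1800 = 2.60 × 10^6 m³.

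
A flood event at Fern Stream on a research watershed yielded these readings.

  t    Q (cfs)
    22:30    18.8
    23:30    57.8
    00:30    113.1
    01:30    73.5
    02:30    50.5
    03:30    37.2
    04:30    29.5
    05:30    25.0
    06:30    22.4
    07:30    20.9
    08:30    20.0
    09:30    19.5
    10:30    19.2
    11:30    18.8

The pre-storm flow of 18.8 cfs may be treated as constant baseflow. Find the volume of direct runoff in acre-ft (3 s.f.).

Direct-runoff ordinates (Q − Q_b): 0.0, 39.0, 94.3, 54.7, 31.7, 18.4, 10.7, 6.2, 3.6, 2.1, 1.2, 0.7, 0.4, 0.0 cfs.
ΣQ_DR = 263.0 cfs.
With Δt = 1 h = 3600 s, V = ΣQ_DR · Δt = 263.0 × 3600 = 9.47 × 10^5 ft³ = 21.7 acre-ft.

V ≈ 21.7 acre-ft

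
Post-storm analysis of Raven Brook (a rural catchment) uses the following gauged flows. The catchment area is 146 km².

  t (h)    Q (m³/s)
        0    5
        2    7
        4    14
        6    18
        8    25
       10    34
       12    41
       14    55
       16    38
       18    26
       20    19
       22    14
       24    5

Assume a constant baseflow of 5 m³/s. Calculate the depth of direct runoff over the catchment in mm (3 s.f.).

d ≈ 11.6 mm

Direct runoff: 0.0, 2.0, 9.0, 13.0, 20.0, 29.0, 36.0, 50.0, 33.0, 21.0, 14.0, 9.0, 0.0 m³/s; ΣQ_DR = 236.0 m³/s.
V = ΣQ_DR · Δt = 236.0 × 7200 s = 1.699 × 10^6 m³.
Over A = 146 km², depth = V / A = 11.6 mm.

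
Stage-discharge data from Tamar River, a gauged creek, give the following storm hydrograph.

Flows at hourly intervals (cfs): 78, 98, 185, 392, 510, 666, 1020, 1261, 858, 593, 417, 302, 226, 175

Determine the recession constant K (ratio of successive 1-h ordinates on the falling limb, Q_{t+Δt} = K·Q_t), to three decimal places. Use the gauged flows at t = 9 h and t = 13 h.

Using the recession-limb readings at t = 9 h and t = 13 h: Q falls from 593 to 175 cfs over 4 intervals.
K = (Q₂/Q₁)^(1/4) = (175/593)^(1/4) = 0.737.

K ≈ 0.737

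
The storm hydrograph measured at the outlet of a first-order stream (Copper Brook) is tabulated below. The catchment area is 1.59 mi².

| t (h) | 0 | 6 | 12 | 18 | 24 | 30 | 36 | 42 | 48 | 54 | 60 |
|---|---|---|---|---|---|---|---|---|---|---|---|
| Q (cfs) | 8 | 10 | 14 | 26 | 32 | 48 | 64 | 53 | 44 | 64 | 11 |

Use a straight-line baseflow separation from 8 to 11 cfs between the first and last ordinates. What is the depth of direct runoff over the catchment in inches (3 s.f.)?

d ≈ 1.58 in

Direct runoff: 0.00, 1.70, 5.40, 17.10, 22.80, 38.50, 54.20, 42.90, 33.60, 53.30, 0.00 cfs; ΣQ_DR = 269.5 cfs.
V = ΣQ_DR · Δt = 269.5 × 21600 s = 5.821 × 10^6 ft³.
Over A = 1.59 mi², depth = V / A = 1.58 in.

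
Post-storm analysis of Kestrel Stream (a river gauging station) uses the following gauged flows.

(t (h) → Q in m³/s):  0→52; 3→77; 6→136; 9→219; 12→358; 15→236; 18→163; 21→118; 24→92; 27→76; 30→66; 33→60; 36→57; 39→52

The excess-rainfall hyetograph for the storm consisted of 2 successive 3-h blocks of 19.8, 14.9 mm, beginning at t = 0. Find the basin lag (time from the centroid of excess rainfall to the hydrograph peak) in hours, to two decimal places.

t_L ≈ 9.21 h

Centroid of excess rainfall: t_c = Σ P_i·t̄_i / ΣP_i = 2.7882 h (block centres at 1.5, 4.5 h).
Hydrograph peak occurs at t = 12 h, so basin lag t_L = 12 − 2.7882 = 9.21 h.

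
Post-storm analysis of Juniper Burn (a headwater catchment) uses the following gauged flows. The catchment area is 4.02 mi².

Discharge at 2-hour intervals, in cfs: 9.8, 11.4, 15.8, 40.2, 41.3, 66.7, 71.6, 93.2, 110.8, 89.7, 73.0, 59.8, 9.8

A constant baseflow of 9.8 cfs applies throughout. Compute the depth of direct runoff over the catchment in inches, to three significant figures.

Direct runoff: 0.0, 1.6, 6.0, 30.4, 31.5, 56.9, 61.8, 83.4, 101.0, 79.9, 63.2, 50.0, 0.0 cfs; ΣQ_DR = 565.7 cfs.
V = ΣQ_DR · Δt = 565.7 × 7200 s = 4.073 × 10^6 ft³.
Over A = 4.02 mi², depth = V / A = 0.436 in.

d ≈ 0.436 in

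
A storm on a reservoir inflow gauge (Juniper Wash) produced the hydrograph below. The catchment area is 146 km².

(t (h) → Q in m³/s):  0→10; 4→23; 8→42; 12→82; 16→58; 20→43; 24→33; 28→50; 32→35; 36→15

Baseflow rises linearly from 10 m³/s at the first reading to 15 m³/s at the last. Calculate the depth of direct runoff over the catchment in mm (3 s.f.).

Direct runoff: 0.00, 12.44, 30.89, 70.33, 45.78, 30.22, 19.67, 36.11, 20.56, 0.00 m³/s; ΣQ_DR = 266.0 m³/s.
V = ΣQ_DR · Δt = 266.0 × 14400 s = 3.830 × 10^6 m³.
Over A = 146 km², depth = V / A = 26.2 mm.

d ≈ 26.2 mm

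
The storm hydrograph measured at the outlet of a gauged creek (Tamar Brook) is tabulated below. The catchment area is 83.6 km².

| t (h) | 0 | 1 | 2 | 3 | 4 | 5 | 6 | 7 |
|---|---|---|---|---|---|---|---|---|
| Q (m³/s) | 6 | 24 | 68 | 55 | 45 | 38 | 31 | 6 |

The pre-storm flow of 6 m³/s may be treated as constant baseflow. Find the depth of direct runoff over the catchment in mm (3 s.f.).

d ≈ 9.69 mm

Direct runoff: 0.0, 18.0, 62.0, 49.0, 39.0, 32.0, 25.0, 0.0 m³/s; ΣQ_DR = 225.0 m³/s.
V = ΣQ_DR · Δt = 225.0 × 3600 s = 8.100 × 10^5 m³.
Over A = 83.6 km², depth = V / A = 9.69 mm.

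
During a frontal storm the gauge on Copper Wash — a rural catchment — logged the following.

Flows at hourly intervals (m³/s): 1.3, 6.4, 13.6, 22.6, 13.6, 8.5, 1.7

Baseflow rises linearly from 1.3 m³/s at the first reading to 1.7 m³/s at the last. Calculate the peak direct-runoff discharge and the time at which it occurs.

Subtracting baseflow gives direct-runoff ordinates: 0.00, 5.03, 12.17, 21.10, 12.03, 6.87, 0.00 m³/s.
The maximum is 21.10 m³/s, occurring at the reading for t = 3 h.

Q_p = 21.10 m³/s at t = 3 h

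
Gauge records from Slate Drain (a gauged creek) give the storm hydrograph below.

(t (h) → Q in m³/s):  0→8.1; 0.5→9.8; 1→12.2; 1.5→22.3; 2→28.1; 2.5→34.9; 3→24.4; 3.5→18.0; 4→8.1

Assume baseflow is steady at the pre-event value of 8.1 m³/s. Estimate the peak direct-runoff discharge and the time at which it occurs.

Subtracting baseflow gives direct-runoff ordinates: 0.0, 1.7, 4.1, 14.2, 20.0, 26.8, 16.3, 9.9, 0.0 m³/s.
The maximum is 26.8 m³/s, occurring at the reading for t = 2.5 h.

Q_p = 26.8 m³/s at t = 2.5 h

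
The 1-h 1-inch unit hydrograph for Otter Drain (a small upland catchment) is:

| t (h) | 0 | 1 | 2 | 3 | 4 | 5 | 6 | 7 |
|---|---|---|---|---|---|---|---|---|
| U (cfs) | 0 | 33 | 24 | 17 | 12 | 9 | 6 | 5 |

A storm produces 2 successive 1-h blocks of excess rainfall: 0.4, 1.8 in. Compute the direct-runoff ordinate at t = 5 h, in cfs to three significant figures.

By discrete convolution, Q_j = Σ (P_i / 1 in) · U_{j−i}.
At t = 5 h (j=5): Q = (0.4/1)·9 + (1.8/1)·12 = 25.2 cfs.

Q ≈ 25.2 cfs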